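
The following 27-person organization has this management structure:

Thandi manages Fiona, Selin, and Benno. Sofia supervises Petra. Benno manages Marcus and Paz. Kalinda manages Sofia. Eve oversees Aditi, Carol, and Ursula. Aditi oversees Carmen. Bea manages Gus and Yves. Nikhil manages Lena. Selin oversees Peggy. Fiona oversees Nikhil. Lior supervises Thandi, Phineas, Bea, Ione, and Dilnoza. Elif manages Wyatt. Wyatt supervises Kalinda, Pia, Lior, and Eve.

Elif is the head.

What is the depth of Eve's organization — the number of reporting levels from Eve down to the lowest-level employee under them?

2

The longest chain under Eve runs Eve → Aditi → Carmen, which is 2 levels below Eve.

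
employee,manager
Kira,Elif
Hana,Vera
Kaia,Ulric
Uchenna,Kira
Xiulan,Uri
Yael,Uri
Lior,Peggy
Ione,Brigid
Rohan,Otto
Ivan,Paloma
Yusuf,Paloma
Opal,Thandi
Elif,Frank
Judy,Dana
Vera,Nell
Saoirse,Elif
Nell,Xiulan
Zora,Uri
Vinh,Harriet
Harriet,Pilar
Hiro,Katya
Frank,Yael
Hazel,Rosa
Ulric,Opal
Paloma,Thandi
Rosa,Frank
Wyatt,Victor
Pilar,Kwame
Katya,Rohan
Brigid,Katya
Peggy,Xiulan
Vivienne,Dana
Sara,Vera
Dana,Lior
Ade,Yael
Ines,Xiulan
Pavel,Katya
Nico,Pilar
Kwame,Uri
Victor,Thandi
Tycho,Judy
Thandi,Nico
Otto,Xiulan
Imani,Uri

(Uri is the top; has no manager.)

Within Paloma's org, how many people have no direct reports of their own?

2

The people in Paloma's organization with no one reporting to them are Yusuf, Ivan. That is 2.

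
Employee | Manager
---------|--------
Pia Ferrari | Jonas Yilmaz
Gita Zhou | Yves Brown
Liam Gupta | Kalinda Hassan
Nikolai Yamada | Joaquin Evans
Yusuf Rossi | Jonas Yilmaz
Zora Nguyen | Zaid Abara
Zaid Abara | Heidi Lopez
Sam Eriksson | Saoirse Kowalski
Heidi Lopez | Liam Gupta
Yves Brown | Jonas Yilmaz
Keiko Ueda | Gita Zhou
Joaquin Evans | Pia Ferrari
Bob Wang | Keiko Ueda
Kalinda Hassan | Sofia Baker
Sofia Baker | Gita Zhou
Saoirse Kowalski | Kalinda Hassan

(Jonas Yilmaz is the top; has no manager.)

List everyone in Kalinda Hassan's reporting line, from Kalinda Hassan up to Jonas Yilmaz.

Kalinda Hassan -> Sofia Baker -> Gita Zhou -> Yves Brown -> Jonas Yilmaz

Kalinda Hassan reports to Sofia Baker. Sofia Baker reports to Gita Zhou. Gita Zhou reports to Yves Brown. Yves Brown reports to Jonas Yilmaz. Jonas Yilmaz is at the top.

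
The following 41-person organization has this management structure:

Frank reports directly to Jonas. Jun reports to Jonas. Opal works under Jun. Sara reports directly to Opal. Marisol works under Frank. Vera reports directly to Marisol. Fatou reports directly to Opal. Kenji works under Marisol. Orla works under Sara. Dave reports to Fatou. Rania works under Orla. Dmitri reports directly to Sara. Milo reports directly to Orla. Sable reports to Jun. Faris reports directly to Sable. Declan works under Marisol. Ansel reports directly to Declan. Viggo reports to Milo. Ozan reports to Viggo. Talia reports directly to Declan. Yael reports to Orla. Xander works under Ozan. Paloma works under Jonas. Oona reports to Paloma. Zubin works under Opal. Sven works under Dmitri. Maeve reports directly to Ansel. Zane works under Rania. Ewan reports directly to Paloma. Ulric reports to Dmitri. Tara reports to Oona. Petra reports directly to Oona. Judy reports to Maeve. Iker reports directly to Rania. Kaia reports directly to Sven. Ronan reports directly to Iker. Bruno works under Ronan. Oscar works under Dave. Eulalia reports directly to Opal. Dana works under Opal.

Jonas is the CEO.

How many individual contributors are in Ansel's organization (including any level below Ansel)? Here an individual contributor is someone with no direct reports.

The only person in Ansel's organization with no one reporting to them is Judy. That is 1.

1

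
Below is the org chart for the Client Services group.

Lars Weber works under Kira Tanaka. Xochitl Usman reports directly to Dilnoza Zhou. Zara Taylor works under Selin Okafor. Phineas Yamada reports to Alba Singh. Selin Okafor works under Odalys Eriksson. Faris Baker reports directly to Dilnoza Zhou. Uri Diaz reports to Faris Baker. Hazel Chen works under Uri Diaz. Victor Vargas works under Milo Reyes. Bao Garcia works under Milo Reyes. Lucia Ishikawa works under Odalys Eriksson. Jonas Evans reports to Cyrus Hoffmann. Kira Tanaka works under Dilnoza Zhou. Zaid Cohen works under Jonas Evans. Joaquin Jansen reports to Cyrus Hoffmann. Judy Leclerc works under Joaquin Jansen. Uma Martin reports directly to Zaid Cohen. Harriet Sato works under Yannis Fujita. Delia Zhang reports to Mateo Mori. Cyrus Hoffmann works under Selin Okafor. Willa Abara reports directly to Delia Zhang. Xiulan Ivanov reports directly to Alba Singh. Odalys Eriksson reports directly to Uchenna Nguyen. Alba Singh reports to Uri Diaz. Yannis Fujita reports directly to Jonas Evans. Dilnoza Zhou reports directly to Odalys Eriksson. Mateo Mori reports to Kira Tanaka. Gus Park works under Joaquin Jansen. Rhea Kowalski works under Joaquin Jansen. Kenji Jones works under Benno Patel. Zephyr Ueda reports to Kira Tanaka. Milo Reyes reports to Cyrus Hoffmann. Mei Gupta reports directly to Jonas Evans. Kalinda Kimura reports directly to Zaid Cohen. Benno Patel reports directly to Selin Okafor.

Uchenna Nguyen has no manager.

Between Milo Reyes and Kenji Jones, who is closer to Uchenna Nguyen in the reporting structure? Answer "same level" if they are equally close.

same level

Both Milo Reyes and Kenji Jones are 4 levels below Uchenna Nguyen.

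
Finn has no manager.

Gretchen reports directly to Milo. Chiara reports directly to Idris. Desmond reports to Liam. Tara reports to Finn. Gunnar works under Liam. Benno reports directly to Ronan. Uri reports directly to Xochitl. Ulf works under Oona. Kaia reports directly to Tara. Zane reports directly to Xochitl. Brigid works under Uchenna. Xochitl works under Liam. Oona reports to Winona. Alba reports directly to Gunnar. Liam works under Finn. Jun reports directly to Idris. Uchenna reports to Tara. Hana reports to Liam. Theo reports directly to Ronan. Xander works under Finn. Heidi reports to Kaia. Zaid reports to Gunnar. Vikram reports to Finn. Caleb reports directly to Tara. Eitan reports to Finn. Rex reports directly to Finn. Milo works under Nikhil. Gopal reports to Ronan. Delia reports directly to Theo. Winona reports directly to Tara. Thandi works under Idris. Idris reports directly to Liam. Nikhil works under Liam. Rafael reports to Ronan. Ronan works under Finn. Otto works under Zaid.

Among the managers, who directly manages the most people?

Finn

Direct-report counts: Finn has 7; Tara has 4; Uchenna has 1; Kaia has 1; Winona has 1; Oona has 1; Liam has 6; Xochitl has 2; Nikhil has 1; Milo has 1; Idris has 3; Gunnar has 2; Zaid has 1; Ronan has 4; Theo has 1. The largest is 7, held by Finn.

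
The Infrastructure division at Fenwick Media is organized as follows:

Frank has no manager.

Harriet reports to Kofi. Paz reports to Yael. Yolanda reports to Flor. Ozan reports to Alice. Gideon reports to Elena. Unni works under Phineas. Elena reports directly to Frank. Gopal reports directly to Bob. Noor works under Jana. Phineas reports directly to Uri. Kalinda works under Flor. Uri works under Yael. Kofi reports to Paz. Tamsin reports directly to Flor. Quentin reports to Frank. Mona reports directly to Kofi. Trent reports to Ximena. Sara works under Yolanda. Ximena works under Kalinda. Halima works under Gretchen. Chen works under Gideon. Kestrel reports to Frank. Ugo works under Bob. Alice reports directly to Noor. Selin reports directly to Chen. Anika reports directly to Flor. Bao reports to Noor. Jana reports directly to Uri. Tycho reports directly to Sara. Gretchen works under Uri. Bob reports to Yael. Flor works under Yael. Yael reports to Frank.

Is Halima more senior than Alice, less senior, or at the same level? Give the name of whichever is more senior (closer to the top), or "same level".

Halima

Halima is 4 levels below Frank; Alice is 5. Halima is higher.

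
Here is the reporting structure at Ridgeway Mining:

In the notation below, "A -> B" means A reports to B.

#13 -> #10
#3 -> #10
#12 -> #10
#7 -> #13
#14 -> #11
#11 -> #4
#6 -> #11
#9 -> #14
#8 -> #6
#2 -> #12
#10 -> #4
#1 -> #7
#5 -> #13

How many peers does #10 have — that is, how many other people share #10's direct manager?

#10 reports to #4. #4's other direct reports are #11 — 1 peer.

1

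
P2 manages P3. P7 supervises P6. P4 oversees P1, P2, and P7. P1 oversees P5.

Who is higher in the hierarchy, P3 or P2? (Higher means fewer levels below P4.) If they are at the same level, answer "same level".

P2

P3 is 2 levels below P4; P2 is 1. P2 is higher.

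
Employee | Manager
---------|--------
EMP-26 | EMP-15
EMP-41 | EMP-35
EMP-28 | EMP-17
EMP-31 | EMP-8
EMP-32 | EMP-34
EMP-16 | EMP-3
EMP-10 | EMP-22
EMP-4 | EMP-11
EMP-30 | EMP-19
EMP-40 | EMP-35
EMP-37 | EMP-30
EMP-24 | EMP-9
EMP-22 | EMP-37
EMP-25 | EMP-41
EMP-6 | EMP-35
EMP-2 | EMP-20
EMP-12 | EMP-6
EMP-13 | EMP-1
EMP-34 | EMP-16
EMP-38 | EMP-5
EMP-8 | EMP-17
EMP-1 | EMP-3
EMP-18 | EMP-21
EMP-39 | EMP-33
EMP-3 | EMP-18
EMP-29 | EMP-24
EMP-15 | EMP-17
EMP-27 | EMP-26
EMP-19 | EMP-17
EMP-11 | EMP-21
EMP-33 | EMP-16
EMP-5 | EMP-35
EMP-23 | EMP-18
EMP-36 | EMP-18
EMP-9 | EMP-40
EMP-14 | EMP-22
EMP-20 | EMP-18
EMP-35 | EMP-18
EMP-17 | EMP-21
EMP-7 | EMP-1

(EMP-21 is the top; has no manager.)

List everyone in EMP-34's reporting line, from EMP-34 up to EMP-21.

EMP-34 reports to EMP-16. EMP-16 reports to EMP-3. EMP-3 reports to EMP-18. EMP-18 reports to EMP-21. EMP-21 is at the top.

EMP-34 -> EMP-16 -> EMP-3 -> EMP-18 -> EMP-21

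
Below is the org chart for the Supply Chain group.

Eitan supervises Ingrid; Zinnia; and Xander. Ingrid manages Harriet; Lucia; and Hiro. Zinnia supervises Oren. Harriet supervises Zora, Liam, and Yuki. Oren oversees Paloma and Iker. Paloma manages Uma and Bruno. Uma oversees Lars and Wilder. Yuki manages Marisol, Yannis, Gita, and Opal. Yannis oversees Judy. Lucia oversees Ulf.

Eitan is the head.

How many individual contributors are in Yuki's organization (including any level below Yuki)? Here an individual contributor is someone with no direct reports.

The people in Yuki's organization with no one reporting to them are Opal, Gita, Judy, Marisol. That is 4.

4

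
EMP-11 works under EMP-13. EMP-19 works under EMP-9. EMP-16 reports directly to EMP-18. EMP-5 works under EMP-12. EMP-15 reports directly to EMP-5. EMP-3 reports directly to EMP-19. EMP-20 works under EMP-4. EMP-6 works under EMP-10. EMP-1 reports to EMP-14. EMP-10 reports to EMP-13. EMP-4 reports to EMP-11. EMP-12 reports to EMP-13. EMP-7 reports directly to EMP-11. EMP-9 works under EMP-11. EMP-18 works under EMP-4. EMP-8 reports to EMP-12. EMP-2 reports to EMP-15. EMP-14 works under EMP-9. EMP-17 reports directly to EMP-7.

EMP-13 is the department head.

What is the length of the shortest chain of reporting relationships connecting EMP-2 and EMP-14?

EMP-2 is 4 levels below EMP-13, and EMP-14 is 3 levels below EMP-13 (their lowest common manager). The shortest path runs up from EMP-2 to EMP-13 and back down to EMP-14: 4 + 3 = 7 links.

7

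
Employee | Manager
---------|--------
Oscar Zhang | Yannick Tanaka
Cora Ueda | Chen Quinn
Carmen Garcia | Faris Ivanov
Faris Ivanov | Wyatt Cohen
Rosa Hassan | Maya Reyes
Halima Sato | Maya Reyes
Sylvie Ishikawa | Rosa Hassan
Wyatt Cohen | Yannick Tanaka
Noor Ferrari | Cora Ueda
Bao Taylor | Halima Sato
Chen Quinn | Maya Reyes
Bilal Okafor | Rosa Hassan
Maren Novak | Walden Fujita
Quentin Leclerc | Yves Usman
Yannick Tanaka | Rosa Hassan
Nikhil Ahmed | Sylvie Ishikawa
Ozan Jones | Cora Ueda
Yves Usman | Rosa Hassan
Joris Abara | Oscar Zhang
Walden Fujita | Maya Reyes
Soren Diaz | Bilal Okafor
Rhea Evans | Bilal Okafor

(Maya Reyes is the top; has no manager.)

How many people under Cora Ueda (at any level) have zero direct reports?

2

The people in Cora Ueda's organization with no one reporting to them are Noor Ferrari, Ozan Jones. That is 2.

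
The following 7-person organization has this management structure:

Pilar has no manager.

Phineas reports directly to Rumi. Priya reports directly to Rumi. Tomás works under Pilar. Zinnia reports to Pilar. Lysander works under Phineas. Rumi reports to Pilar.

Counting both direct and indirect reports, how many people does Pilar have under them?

6

Pilar directly manages Rumi, Tomás, Zinnia. Under Rumi: Priya, Phineas, Lysander (3). Tomás has no reports. Zinnia has no reports. So Pilar's organization is 3 direct reports plus everyone under them: 4 + 1 + 1 = 6.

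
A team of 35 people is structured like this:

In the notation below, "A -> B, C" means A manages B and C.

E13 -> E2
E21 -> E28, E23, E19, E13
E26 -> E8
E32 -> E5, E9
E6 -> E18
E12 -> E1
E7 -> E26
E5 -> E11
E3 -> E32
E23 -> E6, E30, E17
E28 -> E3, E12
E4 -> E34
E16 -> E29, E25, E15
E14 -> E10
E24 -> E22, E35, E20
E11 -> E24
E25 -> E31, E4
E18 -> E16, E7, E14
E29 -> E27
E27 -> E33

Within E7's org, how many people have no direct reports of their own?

1

The only person in E7's organization with no one reporting to them is E8. That is 1.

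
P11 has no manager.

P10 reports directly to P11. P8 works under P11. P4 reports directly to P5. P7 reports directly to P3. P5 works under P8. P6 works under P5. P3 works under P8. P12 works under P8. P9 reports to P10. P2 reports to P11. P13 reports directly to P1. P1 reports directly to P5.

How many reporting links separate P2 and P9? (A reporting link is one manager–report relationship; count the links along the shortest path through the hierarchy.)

P2 is 1 level below P11, and P9 is 2 levels below P11 (their lowest common manager). The shortest path runs up from P2 to P11 and back down to P9: 1 + 2 = 3 links.

3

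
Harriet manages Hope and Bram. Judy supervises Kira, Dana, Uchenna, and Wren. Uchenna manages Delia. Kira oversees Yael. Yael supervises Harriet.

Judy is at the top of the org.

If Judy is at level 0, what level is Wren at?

Chain from Wren up to Judy: Wren → Judy. That is 1 step up, so Wren is 1 level below Judy.

1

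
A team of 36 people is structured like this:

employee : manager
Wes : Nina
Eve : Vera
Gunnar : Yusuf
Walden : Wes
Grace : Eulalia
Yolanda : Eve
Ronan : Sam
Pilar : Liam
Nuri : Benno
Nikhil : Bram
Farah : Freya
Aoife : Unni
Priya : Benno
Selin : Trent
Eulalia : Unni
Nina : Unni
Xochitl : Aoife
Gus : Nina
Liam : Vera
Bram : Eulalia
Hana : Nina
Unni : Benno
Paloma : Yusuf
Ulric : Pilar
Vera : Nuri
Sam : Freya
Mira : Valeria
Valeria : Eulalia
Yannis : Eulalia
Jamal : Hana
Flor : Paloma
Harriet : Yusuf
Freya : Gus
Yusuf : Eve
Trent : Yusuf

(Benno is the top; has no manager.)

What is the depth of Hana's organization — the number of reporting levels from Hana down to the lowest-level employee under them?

1

The longest chain under Hana runs Hana → Jamal, which is 1 level below Hana.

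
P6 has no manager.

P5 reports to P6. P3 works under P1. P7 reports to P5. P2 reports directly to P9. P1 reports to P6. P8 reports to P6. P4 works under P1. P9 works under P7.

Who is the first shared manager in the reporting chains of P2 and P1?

P6

P2's chain of managers is P9, P7, P5, P6. P1's chain of managers is P6. The first manager that appears in both chains is P6.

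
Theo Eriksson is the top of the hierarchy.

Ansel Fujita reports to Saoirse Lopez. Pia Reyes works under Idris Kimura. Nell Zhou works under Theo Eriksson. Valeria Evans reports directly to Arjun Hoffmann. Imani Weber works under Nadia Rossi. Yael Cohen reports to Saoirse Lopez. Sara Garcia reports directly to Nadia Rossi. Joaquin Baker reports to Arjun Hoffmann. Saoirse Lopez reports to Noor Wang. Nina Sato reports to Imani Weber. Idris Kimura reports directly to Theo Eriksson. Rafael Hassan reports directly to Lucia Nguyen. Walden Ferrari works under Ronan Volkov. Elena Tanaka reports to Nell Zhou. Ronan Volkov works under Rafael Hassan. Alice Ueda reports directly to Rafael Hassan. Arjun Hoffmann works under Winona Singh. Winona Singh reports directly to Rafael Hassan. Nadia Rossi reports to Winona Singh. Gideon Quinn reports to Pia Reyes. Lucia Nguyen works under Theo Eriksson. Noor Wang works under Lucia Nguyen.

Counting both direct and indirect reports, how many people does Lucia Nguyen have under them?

16

Lucia Nguyen directly manages Rafael Hassan, Noor Wang. Under Rafael Hassan: Ronan Volkov, Walden Ferrari, Alice Ueda, Winona Singh, Arjun Hoffmann, Valeria Evans, Joaquin Baker, Nadia Rossi, Imani Weber, Nina Sato, Sara Garcia (11). Under Noor Wang: Saoirse Lopez, Yael Cohen, Ansel Fujita (3). So Lucia Nguyen's organization is 2 direct reports plus everyone under them: 12 + 4 = 16.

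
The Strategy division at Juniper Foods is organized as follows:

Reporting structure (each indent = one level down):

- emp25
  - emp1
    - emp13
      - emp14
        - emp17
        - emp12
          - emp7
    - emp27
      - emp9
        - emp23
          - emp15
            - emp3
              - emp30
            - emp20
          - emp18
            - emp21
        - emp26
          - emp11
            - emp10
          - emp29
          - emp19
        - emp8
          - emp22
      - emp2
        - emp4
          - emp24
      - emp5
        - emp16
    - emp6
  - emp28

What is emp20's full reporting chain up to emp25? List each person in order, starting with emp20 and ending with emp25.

emp20 reports to emp15. emp15 reports to emp23. emp23 reports to emp9. emp9 reports to emp27. emp27 reports to emp1. emp1 reports to emp25. emp25 is at the top.

emp20 -> emp15 -> emp23 -> emp9 -> emp27 -> emp1 -> emp25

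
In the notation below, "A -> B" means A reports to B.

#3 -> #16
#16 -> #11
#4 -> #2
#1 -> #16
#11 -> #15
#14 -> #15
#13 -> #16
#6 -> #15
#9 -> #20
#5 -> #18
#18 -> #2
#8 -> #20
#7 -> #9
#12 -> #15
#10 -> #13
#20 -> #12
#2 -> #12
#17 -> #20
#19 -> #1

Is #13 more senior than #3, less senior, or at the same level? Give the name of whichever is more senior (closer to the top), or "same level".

same level

Both #13 and #3 are 3 levels below #15.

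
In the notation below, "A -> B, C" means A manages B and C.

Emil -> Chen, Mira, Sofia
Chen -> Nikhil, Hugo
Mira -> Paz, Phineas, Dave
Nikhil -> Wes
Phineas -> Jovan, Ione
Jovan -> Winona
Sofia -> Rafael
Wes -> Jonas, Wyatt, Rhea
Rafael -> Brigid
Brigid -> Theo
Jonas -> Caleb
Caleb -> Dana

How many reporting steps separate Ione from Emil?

3

Chain from Ione up to Emil: Ione → Phineas → Mira → Emil. That is 3 steps up, so Ione is 3 levels below Emil.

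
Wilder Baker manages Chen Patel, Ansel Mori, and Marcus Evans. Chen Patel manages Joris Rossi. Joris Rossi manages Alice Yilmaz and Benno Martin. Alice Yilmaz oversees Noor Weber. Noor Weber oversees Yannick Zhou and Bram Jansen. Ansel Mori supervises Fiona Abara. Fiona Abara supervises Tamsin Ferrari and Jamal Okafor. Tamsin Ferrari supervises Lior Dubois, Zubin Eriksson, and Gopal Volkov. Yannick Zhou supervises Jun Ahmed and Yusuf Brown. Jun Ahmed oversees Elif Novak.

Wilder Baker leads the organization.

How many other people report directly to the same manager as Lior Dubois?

2

Lior Dubois reports to Tamsin Ferrari. Tamsin Ferrari's other direct reports are Zubin Eriksson, Gopal Volkov — 2 peers.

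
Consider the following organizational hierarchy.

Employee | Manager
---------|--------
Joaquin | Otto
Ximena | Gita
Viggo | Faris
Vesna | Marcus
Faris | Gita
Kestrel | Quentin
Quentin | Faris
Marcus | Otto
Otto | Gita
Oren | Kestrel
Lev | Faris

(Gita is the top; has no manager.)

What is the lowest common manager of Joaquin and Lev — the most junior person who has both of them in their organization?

Joaquin's chain of managers is Otto, Gita. Lev's chain of managers is Faris, Gita. The first manager that appears in both chains is Gita.

Gita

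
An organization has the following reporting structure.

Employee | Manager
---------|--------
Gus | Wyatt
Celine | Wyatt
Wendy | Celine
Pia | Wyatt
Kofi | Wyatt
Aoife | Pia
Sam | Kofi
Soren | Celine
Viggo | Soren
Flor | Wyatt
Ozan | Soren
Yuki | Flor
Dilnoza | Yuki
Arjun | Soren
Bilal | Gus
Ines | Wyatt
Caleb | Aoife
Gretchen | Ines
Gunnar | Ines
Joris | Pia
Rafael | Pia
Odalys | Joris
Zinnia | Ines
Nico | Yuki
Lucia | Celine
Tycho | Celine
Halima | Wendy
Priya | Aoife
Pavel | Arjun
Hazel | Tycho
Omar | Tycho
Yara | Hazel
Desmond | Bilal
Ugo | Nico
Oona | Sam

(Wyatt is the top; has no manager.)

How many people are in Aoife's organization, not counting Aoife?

2

Aoife directly manages Caleb, Priya. Caleb has no reports. Priya has no reports. So Aoife's organization is 2 direct reports plus everyone under them: 1 + 1 = 2.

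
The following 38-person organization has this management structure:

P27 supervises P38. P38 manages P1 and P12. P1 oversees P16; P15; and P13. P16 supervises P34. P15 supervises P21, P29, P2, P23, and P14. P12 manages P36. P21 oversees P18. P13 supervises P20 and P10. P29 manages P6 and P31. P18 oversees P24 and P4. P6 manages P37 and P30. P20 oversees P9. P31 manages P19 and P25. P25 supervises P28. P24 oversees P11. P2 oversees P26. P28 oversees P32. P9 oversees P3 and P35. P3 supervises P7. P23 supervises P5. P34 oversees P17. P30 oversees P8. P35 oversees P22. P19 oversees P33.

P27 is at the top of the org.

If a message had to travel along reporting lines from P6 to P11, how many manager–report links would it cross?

6

P6 is 2 levels below P15, and P11 is 4 levels below P15 (their lowest common manager). The shortest path runs up from P6 to P15 and back down to P11: 2 + 4 = 6 links.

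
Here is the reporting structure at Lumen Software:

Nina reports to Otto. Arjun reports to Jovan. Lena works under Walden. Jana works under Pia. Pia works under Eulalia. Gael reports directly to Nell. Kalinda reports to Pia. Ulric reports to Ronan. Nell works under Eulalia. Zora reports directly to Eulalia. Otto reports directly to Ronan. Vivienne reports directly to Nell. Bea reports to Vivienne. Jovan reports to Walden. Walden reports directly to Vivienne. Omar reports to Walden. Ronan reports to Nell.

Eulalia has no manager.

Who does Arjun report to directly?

Arjun reports directly to Jovan.

Jovan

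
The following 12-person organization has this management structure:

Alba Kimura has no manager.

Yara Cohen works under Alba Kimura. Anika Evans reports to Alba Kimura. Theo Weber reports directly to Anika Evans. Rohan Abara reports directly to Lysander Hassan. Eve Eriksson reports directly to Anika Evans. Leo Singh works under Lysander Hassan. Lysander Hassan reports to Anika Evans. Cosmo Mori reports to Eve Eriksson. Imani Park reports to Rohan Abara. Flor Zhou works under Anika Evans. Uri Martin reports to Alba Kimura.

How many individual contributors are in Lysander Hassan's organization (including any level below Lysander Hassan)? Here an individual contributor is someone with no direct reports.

2

The people in Lysander Hassan's organization with no one reporting to them are Leo Singh, Imani Park. That is 2.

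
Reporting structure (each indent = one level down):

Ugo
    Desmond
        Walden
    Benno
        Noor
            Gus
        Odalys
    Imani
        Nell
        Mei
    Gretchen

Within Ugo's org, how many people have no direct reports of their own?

The people in Ugo's organization with no one reporting to them are Gretchen, Mei, Nell, Odalys, Gus, Walden. That is 6.

6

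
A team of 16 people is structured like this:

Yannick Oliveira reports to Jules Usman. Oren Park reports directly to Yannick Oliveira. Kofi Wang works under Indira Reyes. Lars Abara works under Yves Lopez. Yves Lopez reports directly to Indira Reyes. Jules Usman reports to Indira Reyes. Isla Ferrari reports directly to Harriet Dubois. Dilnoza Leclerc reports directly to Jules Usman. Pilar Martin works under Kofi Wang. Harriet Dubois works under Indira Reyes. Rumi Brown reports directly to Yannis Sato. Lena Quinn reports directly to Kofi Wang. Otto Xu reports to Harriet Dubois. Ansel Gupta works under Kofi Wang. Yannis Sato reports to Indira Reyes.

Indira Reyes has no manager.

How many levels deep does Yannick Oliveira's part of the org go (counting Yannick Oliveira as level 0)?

The longest chain under Yannick Oliveira runs Yannick Oliveira → Oren Park, which is 1 level below Yannick Oliveira.

1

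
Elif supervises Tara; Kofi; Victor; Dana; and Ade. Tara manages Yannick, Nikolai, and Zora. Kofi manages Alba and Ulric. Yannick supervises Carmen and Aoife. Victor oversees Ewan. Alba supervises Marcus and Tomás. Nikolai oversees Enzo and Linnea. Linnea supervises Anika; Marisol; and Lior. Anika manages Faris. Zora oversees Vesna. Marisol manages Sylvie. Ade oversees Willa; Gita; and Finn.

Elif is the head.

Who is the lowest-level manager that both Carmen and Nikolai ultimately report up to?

Carmen's chain of managers is Yannick, Tara, Elif. Nikolai's chain of managers is Tara, Elif. The first manager that appears in both chains is Tara.

Tara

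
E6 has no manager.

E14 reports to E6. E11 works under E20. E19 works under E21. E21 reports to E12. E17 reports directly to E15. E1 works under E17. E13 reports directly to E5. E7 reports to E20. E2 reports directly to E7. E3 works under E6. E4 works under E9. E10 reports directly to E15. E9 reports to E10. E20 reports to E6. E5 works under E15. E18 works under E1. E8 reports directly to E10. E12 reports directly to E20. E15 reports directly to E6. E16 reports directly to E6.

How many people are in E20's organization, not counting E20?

E20 directly manages E7, E12, E11. Under E7: E2 (1). Under E12: E21, E19 (2). E11 has no reports. So E20's organization is 3 direct reports plus everyone under them: 2 + 3 + 1 = 6.

6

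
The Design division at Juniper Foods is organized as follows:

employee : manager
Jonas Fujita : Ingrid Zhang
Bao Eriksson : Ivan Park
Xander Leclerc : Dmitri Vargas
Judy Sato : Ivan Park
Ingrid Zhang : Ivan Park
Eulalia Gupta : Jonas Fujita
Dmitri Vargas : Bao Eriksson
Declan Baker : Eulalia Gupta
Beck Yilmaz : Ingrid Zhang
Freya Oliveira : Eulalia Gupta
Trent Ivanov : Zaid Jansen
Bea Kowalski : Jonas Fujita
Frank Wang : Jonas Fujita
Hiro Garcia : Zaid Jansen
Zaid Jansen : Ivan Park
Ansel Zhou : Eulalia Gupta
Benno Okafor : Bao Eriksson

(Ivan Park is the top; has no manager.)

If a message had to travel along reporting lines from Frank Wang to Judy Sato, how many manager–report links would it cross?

4

Frank Wang is 3 levels below Ivan Park, and Judy Sato is 1 level below Ivan Park (their lowest common manager). The shortest path runs up from Frank Wang to Ivan Park and back down to Judy Sato: 3 + 1 = 4 links.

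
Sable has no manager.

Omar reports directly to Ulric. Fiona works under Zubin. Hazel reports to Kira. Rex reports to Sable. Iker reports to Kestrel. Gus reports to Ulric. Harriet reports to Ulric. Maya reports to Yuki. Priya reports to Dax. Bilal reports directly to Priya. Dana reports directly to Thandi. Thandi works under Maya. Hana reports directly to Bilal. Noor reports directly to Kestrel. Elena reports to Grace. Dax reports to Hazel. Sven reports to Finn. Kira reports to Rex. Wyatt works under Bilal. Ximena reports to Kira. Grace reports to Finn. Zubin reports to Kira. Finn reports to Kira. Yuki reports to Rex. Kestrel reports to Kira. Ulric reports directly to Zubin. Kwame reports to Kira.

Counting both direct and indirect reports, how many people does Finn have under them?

Finn directly manages Grace, Sven. Under Grace: Elena (1). Sven has no reports. So Finn's organization is 2 direct reports plus everyone under them: 2 + 1 = 3.

3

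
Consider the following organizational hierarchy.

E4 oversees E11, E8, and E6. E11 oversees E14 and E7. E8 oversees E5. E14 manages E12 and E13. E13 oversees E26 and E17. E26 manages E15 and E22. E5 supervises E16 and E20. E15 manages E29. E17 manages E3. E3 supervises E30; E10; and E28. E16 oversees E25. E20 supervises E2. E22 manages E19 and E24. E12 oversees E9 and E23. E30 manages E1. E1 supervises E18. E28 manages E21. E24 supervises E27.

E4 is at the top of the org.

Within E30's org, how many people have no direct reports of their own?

1

The only person in E30's organization with no one reporting to them is E18. That is 1.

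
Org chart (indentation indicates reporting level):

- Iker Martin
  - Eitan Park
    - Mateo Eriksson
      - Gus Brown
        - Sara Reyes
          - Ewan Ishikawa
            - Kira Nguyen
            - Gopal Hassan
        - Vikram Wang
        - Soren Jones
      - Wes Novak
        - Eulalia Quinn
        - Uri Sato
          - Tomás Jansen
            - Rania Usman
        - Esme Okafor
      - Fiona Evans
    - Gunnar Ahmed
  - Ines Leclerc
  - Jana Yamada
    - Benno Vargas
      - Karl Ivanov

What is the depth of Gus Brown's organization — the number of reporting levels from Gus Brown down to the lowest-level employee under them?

3

The longest chain under Gus Brown runs Gus Brown → Sara Reyes → Ewan Ishikawa → Gopal Hassan, which is 3 levels below Gus Brown.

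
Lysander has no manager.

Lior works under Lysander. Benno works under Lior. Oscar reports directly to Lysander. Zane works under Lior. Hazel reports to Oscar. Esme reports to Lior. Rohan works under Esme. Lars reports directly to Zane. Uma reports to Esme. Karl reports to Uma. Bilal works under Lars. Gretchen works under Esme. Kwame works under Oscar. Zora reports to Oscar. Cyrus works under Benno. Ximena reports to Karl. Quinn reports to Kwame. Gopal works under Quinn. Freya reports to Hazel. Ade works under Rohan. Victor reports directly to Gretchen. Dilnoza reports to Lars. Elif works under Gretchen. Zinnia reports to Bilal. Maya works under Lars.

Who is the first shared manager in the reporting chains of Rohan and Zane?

Rohan's chain of managers is Esme, Lior, Lysander. Zane's chain of managers is Lior, Lysander. The first manager that appears in both chains is Lior.

Lior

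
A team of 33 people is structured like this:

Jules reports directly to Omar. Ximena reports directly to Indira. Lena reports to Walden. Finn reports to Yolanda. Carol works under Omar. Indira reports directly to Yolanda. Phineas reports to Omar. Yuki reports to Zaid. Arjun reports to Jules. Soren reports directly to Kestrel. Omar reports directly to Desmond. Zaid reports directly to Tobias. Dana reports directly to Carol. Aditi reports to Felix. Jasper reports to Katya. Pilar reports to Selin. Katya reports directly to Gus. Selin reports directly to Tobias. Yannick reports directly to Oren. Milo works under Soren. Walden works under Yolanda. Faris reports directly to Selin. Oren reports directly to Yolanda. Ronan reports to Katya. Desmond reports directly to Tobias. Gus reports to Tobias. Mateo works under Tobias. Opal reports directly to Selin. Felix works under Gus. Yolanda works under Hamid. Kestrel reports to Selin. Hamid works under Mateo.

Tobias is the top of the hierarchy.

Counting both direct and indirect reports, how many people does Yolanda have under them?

Yolanda directly manages Finn, Oren, Indira, Walden. Finn has no reports. Under Oren: Yannick (1). Under Indira: Ximena (1). Under Walden: Lena (1). So Yolanda's organization is 4 direct reports plus everyone under them: 1 + 2 + 2 + 2 = 7.

7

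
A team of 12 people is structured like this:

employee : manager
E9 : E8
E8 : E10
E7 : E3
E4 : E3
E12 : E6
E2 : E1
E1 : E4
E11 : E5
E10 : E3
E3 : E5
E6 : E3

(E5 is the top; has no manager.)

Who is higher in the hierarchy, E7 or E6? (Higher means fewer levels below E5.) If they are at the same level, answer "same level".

same level

Both E7 and E6 are 2 levels below E5.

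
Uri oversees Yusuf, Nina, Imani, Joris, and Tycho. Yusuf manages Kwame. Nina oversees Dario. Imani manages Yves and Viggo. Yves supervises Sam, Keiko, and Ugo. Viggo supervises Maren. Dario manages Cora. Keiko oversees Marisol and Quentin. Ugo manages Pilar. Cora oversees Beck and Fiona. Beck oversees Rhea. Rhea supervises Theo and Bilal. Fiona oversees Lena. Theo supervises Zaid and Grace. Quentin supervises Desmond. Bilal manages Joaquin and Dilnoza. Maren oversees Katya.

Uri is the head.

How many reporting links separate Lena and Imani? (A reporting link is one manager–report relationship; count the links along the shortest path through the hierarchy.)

6

Lena is 5 levels below Uri, and Imani is 1 level below Uri (their lowest common manager). The shortest path runs up from Lena to Uri and back down to Imani: 5 + 1 = 6 links.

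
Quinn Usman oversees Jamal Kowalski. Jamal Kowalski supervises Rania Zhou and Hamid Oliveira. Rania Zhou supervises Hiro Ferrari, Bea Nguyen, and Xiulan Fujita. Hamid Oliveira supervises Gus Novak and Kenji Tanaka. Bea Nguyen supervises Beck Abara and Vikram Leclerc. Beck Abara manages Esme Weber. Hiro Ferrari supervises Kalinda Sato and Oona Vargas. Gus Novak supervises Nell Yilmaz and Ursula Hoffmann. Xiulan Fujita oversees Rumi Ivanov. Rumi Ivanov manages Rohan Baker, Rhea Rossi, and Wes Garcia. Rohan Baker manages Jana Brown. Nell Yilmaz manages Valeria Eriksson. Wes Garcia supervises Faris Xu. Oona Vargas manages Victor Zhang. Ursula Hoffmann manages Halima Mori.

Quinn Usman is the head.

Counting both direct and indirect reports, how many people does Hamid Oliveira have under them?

Hamid Oliveira directly manages Gus Novak, Kenji Tanaka. Under Gus Novak: Ursula Hoffmann, Halima Mori, Nell Yilmaz, Valeria Eriksson (4). Kenji Tanaka has no reports. So Hamid Oliveira's organization is 2 direct reports plus everyone under them: 5 + 1 = 6.

6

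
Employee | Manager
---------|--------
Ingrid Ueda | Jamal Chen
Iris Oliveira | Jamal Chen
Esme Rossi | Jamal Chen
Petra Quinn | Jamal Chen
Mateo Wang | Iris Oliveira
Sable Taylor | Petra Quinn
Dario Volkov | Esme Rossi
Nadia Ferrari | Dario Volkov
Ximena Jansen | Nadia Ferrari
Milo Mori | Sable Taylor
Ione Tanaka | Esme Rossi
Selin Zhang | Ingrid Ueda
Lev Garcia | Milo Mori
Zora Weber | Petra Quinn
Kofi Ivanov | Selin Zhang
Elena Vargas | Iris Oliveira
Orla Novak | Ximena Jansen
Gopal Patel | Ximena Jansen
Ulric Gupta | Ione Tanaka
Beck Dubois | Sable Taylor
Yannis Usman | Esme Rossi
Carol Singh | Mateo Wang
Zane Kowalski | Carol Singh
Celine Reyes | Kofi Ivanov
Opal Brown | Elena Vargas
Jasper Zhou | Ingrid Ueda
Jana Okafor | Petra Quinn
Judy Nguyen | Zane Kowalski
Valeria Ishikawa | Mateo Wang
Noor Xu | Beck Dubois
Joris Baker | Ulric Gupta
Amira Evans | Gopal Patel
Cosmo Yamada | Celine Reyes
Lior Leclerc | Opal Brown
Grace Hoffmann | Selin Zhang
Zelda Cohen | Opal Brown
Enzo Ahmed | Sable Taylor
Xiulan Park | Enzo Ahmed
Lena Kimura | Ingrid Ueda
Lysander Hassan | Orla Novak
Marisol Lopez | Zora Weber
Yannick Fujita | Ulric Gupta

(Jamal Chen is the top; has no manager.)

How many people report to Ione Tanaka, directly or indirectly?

Ione Tanaka directly manages Ulric Gupta. Under Ulric Gupta: Yannick Fujita, Joris Baker (2). That's 3 in total.

3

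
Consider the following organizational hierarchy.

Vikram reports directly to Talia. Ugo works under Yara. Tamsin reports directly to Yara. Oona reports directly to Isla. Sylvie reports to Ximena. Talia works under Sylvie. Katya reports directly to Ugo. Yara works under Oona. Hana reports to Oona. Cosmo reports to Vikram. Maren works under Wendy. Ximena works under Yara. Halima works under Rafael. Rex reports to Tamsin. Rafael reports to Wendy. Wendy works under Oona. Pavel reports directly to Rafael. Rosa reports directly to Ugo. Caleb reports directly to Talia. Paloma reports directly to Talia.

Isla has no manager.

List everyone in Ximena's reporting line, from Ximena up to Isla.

Ximena -> Yara -> Oona -> Isla

Ximena reports to Yara. Yara reports to Oona. Oona reports to Isla. Isla is at the top.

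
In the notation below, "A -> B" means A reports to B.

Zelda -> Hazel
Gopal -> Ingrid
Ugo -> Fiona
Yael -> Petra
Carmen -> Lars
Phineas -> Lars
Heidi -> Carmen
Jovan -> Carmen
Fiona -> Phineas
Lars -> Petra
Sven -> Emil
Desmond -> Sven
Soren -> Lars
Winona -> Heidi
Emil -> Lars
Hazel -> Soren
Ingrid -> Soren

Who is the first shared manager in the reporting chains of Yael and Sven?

Petra

Yael's chain of managers is Petra. Sven's chain of managers is Emil, Lars, Petra. The first manager that appears in both chains is Petra.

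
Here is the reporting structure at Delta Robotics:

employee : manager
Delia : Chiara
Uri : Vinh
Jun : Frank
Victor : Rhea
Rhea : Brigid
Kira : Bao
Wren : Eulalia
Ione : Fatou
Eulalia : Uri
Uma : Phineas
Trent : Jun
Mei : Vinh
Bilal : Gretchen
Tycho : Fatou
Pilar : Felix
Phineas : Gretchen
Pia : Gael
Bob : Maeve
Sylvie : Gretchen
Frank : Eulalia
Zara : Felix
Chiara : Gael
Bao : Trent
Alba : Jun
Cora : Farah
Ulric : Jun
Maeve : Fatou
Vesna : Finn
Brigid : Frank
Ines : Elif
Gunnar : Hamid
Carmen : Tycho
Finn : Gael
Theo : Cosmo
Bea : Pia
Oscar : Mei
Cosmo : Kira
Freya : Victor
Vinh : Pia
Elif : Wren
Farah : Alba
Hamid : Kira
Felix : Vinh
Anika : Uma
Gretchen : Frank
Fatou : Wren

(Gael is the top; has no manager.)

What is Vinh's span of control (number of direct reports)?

Vinh directly manages Uri, Mei, Felix. That is 3 direct reports.

3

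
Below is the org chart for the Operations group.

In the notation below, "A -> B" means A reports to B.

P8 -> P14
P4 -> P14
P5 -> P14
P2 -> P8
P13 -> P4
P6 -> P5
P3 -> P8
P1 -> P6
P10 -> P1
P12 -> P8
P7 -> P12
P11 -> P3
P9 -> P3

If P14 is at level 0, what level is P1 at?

3

Chain from P1 up to P14: P1 → P6 → P5 → P14. That is 3 steps up, so P1 is 3 levels below P14.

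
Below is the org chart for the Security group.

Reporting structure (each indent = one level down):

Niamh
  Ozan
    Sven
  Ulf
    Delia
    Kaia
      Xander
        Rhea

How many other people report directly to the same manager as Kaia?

1

Kaia reports to Ulf. Ulf's other direct reports are Delia — 1 peer.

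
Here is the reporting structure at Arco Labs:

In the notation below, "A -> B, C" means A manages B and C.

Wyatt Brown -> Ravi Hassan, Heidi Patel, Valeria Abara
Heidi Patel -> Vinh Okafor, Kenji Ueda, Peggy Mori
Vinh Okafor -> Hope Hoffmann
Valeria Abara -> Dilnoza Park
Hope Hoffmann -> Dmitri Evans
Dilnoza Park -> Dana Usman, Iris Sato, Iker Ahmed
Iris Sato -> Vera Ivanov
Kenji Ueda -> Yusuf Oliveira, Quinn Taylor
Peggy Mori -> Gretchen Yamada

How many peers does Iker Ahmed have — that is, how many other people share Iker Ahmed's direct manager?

Iker Ahmed reports to Dilnoza Park. Dilnoza Park's other direct reports are Dana Usman, Iris Sato — 2 peers.

2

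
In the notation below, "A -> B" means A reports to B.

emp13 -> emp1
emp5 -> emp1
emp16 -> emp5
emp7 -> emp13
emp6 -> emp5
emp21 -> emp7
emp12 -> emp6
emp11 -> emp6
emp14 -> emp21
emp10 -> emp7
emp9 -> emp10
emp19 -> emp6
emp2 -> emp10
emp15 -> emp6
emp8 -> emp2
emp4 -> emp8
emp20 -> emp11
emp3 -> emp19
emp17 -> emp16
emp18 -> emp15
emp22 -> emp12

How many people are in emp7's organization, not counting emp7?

emp7 directly manages emp21, emp10. Under emp21: emp14 (1). Under emp10: emp2, emp8, emp4, emp9 (4). So emp7's organization is 2 direct reports plus everyone under them: 2 + 5 = 7.

7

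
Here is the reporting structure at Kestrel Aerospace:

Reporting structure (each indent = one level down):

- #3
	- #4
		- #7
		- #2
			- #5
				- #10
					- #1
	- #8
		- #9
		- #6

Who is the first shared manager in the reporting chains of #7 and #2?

#7's chain of managers is #4, #3. #2's chain of managers is #4, #3. The first manager that appears in both chains is #4.

#4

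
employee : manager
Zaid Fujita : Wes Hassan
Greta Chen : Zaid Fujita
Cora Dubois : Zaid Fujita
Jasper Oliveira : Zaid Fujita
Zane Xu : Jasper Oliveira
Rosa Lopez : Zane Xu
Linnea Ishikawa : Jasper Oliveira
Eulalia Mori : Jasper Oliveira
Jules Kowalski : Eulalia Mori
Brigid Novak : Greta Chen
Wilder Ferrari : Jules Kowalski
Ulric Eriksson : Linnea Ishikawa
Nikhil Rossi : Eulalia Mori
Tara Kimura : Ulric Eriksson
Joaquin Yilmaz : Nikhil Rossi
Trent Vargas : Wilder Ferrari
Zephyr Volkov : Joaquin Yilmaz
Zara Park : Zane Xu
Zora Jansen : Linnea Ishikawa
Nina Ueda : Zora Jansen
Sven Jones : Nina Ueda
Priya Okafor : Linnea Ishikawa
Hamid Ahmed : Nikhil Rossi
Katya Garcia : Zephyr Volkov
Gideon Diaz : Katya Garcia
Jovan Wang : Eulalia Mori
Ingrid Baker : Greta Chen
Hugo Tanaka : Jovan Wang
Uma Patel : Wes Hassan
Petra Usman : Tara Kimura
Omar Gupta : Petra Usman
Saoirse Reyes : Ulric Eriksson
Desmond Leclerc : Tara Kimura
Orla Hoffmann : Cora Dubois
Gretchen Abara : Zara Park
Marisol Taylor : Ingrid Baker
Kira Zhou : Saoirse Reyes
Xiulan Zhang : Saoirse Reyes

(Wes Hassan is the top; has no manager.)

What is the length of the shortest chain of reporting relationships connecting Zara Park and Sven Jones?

6

Zara Park is 2 levels below Jasper Oliveira, and Sven Jones is 4 levels below Jasper Oliveira (their lowest common manager). The shortest path runs up from Zara Park to Jasper Oliveira and back down to Sven Jones: 2 + 4 = 6 links.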